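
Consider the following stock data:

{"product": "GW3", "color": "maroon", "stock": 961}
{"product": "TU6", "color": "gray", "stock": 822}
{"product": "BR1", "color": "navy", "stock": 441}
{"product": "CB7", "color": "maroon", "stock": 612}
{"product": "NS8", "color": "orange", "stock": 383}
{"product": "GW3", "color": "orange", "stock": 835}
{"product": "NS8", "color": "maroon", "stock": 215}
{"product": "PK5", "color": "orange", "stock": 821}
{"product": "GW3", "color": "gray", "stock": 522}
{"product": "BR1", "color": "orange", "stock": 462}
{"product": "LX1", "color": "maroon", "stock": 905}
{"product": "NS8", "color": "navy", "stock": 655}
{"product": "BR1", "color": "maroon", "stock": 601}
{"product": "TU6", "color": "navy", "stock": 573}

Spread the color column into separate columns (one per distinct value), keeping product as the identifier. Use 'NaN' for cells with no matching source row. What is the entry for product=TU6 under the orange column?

NaN

No long-format row has product=TU6 and color=orange, so the cell is NaN.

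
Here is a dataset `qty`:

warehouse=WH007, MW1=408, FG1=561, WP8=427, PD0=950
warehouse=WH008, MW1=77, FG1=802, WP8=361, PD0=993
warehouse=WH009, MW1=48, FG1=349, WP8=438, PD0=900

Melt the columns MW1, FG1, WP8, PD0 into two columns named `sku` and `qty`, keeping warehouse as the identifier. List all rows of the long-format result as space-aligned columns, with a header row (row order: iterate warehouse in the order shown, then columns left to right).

Each (warehouse, column) pair becomes one row: 3 × 4 = 12 rows.
For example, (WH007, MW1) → qty=408.

warehouse  sku  qty
WH007      MW1  408
WH007      FG1  561
WH007      WP8  427
WH007      PD0  950
WH008      MW1  77 
WH008      FG1  802
WH008      WP8  361
WH008      PD0  993
WH009      MW1  48 
WH009      FG1  349
WH009      WP8  438
WH009      PD0  900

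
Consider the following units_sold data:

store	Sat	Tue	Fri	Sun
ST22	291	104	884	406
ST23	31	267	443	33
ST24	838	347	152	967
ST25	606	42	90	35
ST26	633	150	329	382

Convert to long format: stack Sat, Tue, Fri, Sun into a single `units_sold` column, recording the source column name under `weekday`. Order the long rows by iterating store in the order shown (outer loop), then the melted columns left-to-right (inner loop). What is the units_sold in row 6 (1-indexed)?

20 rows total (5 × 4). Row 6: index ⌊(6-1)/4⌋ = 1 into store → ST23; (6-1) mod 4 = 1 into the melted columns → Tue.
So row 6 is (ST23, Tue, 267); units_sold = 267.

267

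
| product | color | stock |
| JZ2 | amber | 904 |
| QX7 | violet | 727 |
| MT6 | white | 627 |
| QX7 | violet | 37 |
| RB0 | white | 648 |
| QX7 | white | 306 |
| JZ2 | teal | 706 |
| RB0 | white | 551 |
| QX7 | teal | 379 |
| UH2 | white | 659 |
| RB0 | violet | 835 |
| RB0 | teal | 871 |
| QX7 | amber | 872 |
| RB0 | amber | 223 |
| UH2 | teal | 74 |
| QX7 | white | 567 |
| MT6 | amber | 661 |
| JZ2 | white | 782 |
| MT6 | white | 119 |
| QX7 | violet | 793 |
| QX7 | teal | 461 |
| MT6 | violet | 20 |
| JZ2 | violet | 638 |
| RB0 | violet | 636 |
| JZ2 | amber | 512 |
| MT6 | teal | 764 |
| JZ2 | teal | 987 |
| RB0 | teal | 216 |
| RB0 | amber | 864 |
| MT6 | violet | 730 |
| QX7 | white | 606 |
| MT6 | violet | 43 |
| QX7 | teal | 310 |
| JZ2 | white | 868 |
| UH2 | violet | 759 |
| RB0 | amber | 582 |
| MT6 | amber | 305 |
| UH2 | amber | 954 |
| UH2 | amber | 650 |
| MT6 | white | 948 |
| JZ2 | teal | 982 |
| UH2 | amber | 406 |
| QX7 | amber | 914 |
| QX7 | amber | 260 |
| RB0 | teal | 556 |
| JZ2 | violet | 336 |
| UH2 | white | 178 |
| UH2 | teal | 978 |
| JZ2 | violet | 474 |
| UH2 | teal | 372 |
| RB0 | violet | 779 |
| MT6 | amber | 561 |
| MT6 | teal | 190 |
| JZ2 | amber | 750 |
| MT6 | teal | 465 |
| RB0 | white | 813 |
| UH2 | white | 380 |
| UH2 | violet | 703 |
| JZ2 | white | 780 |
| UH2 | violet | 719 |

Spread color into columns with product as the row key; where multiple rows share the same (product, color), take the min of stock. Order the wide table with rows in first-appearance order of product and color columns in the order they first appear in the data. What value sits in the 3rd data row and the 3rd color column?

119

With rows in first-appearance order of product, row 3 is product=MT6. color columns in first-appearance order: amber, violet, white, teal; column 3 is white.
Long rows with product=MT6, color=white: min(627, 119, 948) = 119.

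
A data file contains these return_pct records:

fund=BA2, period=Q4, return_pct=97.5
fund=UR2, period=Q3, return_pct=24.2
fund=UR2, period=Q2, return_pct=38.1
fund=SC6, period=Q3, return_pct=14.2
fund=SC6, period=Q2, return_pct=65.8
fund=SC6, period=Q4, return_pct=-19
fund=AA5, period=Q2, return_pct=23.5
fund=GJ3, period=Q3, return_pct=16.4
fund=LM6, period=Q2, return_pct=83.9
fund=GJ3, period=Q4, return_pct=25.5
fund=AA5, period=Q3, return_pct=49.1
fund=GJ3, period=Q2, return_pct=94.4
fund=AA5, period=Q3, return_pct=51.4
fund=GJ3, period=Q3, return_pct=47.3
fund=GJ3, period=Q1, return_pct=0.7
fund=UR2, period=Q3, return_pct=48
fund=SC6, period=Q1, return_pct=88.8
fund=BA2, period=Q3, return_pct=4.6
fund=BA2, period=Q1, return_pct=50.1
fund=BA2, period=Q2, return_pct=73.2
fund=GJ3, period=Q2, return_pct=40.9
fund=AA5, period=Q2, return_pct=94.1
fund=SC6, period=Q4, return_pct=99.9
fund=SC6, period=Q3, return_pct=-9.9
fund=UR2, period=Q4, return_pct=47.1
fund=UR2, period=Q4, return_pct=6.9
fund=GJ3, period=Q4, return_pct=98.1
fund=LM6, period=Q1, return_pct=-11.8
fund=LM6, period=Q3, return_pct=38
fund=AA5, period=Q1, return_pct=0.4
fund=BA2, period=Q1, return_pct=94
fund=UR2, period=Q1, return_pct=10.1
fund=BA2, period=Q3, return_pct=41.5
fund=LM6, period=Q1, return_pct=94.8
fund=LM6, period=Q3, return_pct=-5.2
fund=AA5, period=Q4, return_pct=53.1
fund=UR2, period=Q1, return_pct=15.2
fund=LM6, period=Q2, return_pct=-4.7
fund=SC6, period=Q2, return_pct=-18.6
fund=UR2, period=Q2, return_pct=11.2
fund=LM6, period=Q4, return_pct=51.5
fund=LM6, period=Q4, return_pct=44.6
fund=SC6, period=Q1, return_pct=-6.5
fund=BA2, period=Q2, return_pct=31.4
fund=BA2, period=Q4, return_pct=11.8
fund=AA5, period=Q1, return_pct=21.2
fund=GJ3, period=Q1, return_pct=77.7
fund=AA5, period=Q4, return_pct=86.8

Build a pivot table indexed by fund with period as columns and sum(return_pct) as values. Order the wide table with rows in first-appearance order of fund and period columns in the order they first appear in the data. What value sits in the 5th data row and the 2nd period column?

63.7

With rows in first-appearance order of fund, row 5 is fund=GJ3. period columns in first-appearance order: Q4, Q3, Q2, Q1; column 2 is Q3.
Long rows with fund=GJ3, period=Q3: 16.4 + 47.3 = 63.7.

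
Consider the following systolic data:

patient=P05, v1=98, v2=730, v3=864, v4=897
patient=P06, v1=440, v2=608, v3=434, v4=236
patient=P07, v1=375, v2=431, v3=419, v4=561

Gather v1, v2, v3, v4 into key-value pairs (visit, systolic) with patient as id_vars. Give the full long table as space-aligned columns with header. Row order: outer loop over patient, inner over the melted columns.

patient  visit  systolic
P05      v1     98      
P05      v2     730     
P05      v3     864     
P05      v4     897     
P06      v1     440     
P06      v2     608     
P06      v3     434     
P06      v4     236     
P07      v1     375     
P07      v2     431     
P07      v3     419     
P07      v4     561     

Each (patient, column) pair becomes one row: 3 × 4 = 12 rows.
For example, (P05, v1) → systolic=98.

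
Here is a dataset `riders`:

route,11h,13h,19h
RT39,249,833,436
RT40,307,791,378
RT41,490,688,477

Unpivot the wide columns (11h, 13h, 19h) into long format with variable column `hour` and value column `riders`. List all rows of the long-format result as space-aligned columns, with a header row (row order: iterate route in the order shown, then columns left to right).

Each (route, column) pair becomes one row: 3 × 3 = 9 rows.
For example, (RT39, 11h) → riders=249.

route  hour  riders
RT39   11h   249   
RT39   13h   833   
RT39   19h   436   
RT40   11h   307   
RT40   13h   791   
RT40   19h   378   
RT41   11h   490   
RT41   13h   688   
RT41   19h   477   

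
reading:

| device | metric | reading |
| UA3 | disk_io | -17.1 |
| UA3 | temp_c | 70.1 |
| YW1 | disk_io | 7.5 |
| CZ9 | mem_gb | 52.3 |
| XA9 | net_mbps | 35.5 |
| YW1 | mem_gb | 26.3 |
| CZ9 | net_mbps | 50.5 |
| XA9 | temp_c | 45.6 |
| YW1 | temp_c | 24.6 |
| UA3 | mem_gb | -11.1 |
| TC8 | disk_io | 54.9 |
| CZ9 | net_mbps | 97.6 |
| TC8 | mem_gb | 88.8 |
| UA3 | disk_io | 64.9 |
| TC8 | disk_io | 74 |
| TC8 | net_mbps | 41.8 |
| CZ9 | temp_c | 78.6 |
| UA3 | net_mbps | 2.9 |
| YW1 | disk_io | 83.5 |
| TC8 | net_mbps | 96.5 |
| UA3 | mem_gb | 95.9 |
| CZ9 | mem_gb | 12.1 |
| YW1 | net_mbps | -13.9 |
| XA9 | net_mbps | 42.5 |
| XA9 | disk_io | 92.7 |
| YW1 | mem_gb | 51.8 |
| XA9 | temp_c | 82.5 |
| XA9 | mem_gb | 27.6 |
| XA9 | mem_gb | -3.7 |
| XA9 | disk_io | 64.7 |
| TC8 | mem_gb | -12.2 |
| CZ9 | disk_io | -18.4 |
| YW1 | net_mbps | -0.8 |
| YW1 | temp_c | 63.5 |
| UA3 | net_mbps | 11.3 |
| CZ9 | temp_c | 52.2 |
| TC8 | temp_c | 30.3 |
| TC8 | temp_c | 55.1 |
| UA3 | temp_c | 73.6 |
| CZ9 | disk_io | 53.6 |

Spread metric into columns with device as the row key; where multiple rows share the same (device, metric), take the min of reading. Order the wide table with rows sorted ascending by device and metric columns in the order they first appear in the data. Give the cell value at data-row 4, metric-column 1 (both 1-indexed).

With rows sorted ascending by device, row 4 is device=XA9. metric columns in first-appearance order: disk_io, temp_c, mem_gb, net_mbps; column 1 is disk_io.
Long rows with device=XA9, metric=disk_io: min(92.7, 64.7) = 64.7.

64.7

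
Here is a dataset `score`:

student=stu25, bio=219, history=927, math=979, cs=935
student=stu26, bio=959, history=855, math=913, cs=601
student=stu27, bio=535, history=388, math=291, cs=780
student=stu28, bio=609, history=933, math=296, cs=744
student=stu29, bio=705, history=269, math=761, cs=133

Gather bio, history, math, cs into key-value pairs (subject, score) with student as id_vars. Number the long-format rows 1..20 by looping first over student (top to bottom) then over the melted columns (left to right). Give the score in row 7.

913

20 rows total (5 × 4). Row 7: index ⌊(7-1)/4⌋ = 1 into student → stu26; (7-1) mod 4 = 2 into the melted columns → math.
So row 7 is (stu26, math, 913); score = 913.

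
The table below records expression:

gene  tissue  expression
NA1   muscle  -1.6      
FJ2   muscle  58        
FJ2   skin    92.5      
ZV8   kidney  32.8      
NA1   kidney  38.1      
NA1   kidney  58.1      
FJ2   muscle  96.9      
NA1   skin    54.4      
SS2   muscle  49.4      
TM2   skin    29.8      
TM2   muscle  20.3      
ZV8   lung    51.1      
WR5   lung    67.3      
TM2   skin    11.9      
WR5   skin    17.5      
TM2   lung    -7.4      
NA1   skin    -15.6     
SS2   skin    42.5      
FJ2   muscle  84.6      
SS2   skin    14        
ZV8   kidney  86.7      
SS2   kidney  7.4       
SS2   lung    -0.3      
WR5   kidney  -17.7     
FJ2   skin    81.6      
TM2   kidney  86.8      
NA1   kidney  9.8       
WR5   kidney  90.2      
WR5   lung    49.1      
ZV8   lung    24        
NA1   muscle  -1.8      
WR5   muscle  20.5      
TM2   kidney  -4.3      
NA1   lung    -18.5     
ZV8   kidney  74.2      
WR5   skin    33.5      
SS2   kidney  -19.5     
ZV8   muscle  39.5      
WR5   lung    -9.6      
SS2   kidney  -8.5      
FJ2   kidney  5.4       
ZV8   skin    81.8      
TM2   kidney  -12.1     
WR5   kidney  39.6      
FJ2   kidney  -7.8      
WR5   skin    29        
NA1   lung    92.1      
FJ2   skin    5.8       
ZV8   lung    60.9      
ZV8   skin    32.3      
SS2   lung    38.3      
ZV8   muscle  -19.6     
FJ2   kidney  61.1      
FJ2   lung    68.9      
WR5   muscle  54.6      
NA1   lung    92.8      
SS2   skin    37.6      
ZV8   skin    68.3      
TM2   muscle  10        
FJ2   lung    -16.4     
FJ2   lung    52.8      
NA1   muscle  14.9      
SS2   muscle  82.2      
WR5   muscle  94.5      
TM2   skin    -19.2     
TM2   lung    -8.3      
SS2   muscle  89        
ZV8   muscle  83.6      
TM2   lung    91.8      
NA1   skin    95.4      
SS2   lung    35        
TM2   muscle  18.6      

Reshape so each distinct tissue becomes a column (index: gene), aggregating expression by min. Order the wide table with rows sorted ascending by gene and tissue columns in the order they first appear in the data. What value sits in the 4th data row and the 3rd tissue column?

-12.1

With rows sorted ascending by gene, row 4 is gene=TM2. tissue columns in first-appearance order: muscle, skin, kidney, lung; column 3 is kidney.
Long rows with gene=TM2, tissue=kidney: min(86.8, -4.3, -12.1) = -12.1.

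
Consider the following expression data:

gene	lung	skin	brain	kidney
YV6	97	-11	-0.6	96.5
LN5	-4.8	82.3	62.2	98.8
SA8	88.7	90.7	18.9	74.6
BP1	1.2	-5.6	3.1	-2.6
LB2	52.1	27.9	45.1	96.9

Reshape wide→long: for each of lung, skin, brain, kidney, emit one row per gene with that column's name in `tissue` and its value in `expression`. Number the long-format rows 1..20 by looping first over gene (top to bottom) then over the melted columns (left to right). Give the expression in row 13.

1.2

20 rows total (5 × 4). Row 13: index ⌊(13-1)/4⌋ = 3 into gene → BP1; (13-1) mod 4 = 0 into the melted columns → lung.
So row 13 is (BP1, lung, 1.2); expression = 1.2.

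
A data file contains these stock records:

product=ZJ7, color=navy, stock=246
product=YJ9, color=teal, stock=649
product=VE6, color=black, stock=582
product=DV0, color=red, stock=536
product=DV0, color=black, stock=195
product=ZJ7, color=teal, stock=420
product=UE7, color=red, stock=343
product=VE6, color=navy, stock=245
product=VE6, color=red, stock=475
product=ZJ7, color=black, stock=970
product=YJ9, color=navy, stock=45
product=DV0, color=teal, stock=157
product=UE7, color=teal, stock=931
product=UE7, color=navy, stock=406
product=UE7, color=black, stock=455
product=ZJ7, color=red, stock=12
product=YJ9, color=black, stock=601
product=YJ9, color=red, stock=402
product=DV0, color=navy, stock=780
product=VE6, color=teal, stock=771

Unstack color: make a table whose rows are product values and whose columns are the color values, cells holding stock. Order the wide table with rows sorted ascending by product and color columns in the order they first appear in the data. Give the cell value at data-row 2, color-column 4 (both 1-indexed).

343

With rows sorted ascending by product, row 2 is product=UE7. color columns in first-appearance order: navy, teal, black, red; column 4 is red.
Long rows with product=UE7, color=red: stock = 343.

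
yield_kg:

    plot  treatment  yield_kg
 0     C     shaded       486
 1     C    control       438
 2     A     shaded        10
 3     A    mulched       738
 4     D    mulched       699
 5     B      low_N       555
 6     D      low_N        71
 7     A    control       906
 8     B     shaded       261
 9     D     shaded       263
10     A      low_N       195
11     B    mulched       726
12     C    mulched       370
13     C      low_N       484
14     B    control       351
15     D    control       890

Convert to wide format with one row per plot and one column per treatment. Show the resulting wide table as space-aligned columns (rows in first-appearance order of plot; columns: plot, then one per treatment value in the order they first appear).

plot  shaded  control  mulched  low_N
C     486     438      370      484  
A     10      906      738      195  
D     263     890      699      71   
B     261     351      726      555  

Columns: plot plus the 4 distinct treatment values (shaded, control, mulched, low_N).
For example, row C column shaded takes yield_kg=486 from the long row (C, shaded).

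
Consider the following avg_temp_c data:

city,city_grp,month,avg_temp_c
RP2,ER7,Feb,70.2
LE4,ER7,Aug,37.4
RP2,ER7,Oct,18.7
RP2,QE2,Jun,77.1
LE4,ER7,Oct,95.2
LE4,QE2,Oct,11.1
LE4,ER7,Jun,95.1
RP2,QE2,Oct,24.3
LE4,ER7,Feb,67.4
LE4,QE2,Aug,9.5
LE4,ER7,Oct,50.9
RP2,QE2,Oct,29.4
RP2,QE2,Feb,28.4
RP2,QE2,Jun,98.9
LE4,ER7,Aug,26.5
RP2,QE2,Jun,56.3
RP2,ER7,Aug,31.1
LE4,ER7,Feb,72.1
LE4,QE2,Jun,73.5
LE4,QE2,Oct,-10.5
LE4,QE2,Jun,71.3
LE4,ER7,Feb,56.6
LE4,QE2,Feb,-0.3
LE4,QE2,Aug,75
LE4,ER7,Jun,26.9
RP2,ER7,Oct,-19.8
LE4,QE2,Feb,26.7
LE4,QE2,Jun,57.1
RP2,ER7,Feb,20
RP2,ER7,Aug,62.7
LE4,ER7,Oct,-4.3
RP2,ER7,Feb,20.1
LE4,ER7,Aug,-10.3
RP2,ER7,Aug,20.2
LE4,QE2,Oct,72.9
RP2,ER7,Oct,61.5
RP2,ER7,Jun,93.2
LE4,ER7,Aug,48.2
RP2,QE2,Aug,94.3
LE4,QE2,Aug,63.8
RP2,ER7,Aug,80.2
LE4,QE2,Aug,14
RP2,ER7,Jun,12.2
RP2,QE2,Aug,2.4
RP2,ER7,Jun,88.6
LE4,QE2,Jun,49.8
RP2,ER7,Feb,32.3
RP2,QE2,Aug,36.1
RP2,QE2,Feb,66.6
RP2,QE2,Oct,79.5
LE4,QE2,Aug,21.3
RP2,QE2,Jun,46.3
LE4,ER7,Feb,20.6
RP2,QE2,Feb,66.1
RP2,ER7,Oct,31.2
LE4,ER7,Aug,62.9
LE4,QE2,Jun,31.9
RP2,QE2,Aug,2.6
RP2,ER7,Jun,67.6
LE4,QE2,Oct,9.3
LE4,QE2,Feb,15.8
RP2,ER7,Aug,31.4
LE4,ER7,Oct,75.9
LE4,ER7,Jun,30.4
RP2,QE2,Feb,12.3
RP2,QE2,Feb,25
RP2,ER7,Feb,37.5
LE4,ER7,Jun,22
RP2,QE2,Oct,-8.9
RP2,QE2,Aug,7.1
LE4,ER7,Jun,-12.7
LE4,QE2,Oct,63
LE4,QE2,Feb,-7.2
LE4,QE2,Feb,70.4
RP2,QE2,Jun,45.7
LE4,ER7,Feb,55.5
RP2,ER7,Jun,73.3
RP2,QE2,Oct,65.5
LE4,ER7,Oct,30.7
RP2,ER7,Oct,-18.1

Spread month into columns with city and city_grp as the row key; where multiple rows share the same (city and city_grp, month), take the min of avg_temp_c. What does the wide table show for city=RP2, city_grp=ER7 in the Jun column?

Rows with city=RP2, city_grp=ER7 and month=Jun: avg_temp_c values are 93.2, 12.2, 88.6, 67.6, 73.3.
min(93.2, 12.2, 88.6, 67.6, 73.3) = 12.2.

12.2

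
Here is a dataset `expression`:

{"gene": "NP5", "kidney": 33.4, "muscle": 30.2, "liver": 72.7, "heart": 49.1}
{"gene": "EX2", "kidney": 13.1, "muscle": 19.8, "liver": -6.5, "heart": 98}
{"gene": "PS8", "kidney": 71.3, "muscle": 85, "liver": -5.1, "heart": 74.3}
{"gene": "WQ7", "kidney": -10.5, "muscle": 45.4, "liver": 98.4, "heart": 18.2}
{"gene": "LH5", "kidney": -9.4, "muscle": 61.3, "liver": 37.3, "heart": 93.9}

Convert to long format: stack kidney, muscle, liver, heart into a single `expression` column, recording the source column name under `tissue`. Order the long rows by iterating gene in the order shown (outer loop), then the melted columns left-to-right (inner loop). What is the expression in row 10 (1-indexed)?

20 rows total (5 × 4). Row 10: index ⌊(10-1)/4⌋ = 2 into gene → PS8; (10-1) mod 4 = 1 into the melted columns → muscle.
So row 10 is (PS8, muscle, 85); expression = 85.

85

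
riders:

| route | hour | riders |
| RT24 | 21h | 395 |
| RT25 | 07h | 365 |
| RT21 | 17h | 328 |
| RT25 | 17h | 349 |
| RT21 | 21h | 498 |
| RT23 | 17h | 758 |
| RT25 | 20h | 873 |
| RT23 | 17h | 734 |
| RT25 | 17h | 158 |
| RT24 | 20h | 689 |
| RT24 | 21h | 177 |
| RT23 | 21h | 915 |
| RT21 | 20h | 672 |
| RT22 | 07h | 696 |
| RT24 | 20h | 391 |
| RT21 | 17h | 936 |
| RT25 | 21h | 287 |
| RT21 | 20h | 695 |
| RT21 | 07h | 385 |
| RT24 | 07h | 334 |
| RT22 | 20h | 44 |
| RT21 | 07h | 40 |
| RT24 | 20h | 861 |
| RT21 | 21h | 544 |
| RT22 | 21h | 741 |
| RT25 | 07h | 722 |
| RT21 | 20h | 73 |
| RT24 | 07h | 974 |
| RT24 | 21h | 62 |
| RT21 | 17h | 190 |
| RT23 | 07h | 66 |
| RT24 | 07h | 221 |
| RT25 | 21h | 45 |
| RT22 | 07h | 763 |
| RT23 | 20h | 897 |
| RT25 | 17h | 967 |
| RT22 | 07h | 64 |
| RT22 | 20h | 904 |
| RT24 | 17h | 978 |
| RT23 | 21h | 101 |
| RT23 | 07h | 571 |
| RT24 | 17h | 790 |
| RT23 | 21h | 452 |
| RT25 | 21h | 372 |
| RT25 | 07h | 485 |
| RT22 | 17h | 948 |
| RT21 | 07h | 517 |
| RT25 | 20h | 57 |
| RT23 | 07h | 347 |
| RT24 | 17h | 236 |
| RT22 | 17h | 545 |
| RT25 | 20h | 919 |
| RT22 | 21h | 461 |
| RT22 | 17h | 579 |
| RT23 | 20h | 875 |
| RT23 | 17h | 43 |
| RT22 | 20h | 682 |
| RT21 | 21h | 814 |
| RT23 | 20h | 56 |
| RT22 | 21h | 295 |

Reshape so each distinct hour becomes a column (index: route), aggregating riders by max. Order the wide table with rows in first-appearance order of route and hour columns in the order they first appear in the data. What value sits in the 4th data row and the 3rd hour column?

With rows in first-appearance order of route, row 4 is route=RT23. hour columns in first-appearance order: 21h, 07h, 17h, 20h; column 3 is 17h.
Long rows with route=RT23, hour=17h: max(758, 734, 43) = 758.

758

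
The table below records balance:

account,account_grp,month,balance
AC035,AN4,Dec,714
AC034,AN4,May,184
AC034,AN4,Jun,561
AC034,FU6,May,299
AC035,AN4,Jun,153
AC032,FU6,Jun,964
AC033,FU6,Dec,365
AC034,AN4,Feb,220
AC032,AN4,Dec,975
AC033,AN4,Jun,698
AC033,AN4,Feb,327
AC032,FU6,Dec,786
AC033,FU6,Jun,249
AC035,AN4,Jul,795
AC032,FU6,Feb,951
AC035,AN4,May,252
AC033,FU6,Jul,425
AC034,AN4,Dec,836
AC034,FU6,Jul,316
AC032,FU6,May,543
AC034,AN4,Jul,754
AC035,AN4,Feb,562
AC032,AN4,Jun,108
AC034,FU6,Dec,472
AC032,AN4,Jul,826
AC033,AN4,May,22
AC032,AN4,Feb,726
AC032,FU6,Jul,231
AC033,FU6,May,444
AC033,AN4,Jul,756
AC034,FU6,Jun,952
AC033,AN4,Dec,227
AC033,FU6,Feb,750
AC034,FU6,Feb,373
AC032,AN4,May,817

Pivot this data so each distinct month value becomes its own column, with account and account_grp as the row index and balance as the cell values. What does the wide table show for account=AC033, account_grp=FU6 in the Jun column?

Wide layout: rows indexed by account and account_grp, columns are the 5 distinct month values (Dec, May, Jun, Feb, Jul).
Cell (account=AC033, account_grp=FU6, month=Jun) draws from the long row where account=AC033, account_grp=FU6 and month=Jun, which has balance=249.

249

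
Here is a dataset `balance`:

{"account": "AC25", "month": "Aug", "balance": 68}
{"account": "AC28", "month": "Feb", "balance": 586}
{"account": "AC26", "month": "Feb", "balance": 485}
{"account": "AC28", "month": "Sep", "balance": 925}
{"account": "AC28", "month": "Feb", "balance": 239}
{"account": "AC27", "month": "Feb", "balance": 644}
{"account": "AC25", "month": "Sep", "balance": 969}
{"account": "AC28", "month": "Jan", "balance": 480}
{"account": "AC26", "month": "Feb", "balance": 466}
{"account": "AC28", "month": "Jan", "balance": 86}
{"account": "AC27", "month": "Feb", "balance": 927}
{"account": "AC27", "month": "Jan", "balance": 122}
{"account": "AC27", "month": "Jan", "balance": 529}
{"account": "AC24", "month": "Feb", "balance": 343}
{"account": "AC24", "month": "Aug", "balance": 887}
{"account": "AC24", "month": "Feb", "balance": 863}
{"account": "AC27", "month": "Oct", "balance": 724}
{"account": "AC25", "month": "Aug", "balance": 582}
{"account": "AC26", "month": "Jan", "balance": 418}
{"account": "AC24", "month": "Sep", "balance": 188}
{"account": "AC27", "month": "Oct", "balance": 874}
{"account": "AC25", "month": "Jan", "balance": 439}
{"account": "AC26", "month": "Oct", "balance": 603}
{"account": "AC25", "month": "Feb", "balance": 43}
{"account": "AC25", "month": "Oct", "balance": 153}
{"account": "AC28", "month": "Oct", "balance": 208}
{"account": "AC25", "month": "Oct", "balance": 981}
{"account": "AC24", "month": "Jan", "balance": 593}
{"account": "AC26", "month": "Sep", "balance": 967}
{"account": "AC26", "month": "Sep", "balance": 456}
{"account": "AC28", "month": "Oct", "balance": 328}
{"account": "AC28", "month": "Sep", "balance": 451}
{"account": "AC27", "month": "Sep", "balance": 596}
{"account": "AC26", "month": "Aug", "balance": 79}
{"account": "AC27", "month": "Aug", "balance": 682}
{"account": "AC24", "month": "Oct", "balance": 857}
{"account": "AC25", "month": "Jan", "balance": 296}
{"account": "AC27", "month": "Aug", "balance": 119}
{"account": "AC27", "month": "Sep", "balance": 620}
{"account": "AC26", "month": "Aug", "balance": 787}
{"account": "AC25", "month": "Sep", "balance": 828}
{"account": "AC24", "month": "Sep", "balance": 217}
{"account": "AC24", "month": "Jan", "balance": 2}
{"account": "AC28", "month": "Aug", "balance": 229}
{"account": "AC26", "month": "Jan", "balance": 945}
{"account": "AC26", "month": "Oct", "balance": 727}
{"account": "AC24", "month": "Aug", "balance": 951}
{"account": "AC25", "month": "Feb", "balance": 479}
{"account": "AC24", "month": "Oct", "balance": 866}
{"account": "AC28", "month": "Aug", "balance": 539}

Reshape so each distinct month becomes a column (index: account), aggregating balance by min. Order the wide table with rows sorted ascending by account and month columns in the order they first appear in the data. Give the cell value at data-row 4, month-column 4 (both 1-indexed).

With rows sorted ascending by account, row 4 is account=AC27. month columns in first-appearance order: Aug, Feb, Sep, Jan, Oct; column 4 is Jan.
Long rows with account=AC27, month=Jan: min(122, 529) = 122.

122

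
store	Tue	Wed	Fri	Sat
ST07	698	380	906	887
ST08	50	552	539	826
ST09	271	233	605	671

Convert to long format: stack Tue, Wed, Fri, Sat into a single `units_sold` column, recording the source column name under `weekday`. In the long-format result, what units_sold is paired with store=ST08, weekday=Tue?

50

Unpivoting turns each (store, wide-column) pair into one long row.
The wide cell at row ST08, column Tue holds 50, so the long row (ST08, Tue) has units_sold=50.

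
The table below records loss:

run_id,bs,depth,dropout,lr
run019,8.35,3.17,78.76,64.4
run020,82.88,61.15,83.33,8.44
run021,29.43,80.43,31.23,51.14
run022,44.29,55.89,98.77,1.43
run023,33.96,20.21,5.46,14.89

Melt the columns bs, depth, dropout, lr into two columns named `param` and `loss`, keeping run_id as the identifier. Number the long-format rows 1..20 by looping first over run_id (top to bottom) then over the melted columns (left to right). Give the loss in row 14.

20 rows total (5 × 4). Row 14: index ⌊(14-1)/4⌋ = 3 into run_id → run022; (14-1) mod 4 = 1 into the melted columns → depth.
So row 14 is (run022, depth, 55.89); loss = 55.89.

55.89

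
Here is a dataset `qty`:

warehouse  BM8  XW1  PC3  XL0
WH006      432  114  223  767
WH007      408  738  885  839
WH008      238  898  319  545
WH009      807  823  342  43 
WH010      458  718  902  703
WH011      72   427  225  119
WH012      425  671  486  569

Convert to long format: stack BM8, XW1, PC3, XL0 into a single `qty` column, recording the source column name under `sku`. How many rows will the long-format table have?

28

7 warehouse values × 4 melted columns = 28 rows.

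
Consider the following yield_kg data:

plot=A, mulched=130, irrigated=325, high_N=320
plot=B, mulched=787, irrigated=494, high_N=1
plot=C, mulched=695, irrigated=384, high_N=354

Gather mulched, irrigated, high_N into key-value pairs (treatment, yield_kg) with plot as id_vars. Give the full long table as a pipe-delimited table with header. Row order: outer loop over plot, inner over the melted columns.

| plot | treatment | yield_kg |
| A | mulched | 130 |
| A | irrigated | 325 |
| A | high_N | 320 |
| B | mulched | 787 |
| B | irrigated | 494 |
| B | high_N | 1 |
| C | mulched | 695 |
| C | irrigated | 384 |
| C | high_N | 354 |

Each (plot, column) pair becomes one row: 3 × 3 = 9 rows.
For example, (A, mulched) → yield_kg=130.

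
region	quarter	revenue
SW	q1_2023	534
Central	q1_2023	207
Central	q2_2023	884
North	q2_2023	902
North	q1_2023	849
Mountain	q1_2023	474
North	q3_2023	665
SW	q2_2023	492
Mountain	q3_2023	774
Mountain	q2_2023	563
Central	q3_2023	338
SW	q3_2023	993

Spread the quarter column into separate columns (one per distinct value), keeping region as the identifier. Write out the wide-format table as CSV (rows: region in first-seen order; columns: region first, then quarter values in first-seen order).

Columns: region plus the 3 distinct quarter values (q1_2023, q2_2023, q3_2023).
For example, row SW column q1_2023 takes revenue=534 from the long row (SW, q1_2023).

region,q1_2023,q2_2023,q3_2023
SW,534,492,993
Central,207,884,338
North,849,902,665
Mountain,474,563,774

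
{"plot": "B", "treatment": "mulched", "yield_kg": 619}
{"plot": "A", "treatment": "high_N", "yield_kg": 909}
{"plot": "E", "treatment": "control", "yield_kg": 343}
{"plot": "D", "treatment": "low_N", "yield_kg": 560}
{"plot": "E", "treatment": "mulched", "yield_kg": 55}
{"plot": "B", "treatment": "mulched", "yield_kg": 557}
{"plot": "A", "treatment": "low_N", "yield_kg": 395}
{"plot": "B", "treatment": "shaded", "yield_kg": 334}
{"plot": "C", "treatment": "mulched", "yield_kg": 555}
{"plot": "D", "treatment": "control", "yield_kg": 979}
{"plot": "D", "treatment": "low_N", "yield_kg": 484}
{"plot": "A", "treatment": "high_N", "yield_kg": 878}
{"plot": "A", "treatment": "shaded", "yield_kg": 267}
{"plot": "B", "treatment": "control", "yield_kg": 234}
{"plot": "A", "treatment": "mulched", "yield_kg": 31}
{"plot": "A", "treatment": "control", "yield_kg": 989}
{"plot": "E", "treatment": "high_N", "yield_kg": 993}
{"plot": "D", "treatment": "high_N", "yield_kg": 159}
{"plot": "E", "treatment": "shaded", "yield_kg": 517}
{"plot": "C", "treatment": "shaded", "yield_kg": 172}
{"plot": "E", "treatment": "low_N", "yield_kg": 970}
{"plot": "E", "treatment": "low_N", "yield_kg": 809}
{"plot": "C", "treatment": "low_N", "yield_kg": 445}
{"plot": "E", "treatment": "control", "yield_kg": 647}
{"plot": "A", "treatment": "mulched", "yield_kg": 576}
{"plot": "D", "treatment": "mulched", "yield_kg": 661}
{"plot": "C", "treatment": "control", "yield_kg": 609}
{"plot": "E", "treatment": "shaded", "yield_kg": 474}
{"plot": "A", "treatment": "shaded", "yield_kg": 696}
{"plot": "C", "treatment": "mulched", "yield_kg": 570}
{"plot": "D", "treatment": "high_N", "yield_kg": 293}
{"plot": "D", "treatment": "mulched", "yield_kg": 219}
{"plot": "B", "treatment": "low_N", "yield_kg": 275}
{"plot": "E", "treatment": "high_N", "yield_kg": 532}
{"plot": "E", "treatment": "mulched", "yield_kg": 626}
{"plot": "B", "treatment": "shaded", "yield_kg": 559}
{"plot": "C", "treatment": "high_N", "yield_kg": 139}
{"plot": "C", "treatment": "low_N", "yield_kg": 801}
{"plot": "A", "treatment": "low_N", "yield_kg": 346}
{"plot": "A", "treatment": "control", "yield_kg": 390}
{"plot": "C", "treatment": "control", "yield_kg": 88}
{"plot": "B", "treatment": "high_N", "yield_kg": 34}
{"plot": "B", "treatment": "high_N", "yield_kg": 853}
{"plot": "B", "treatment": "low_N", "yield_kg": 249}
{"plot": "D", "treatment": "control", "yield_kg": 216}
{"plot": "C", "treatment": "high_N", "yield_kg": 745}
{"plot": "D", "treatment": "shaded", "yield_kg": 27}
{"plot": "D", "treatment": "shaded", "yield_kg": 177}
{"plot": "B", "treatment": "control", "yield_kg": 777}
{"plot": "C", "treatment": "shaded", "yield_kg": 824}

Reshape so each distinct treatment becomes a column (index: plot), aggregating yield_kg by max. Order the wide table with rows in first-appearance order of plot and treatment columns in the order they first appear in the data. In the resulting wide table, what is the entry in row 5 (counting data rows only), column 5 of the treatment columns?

824

With rows in first-appearance order of plot, row 5 is plot=C. treatment columns in first-appearance order: mulched, high_N, control, low_N, shaded; column 5 is shaded.
Long rows with plot=C, treatment=shaded: max(172, 824) = 824.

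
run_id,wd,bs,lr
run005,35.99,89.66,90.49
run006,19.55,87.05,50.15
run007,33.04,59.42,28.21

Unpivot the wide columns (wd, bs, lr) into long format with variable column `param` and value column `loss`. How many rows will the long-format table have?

3 run_id values × 3 melted columns = 9 rows.

9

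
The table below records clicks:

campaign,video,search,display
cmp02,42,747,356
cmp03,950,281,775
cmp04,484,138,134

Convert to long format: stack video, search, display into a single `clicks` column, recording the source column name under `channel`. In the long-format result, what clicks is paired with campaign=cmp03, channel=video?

Unpivoting turns each (campaign, wide-column) pair into one long row.
The wide cell at row cmp03, column video holds 950, so the long row (cmp03, video) has clicks=950.

950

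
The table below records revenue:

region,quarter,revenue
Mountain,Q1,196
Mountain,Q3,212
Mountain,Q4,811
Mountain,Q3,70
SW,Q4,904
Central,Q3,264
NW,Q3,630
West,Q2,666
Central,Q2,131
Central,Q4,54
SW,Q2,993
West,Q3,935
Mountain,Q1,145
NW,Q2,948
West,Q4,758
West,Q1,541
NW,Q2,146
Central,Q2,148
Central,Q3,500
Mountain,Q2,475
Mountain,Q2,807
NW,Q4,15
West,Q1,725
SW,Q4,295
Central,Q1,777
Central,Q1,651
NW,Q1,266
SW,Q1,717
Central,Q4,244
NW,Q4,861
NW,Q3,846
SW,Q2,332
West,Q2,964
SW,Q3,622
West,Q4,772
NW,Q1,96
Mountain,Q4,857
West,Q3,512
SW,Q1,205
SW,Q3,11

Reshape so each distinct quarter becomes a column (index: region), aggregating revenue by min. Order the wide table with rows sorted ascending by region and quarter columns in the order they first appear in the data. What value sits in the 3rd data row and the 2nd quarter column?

With rows sorted ascending by region, row 3 is region=NW. quarter columns in first-appearance order: Q1, Q3, Q4, Q2; column 2 is Q3.
Long rows with region=NW, quarter=Q3: min(630, 846) = 630.

630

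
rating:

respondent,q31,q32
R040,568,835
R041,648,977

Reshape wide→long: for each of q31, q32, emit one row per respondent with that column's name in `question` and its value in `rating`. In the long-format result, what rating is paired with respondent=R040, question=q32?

Unpivoting turns each (respondent, wide-column) pair into one long row.
The wide cell at row R040, column q32 holds 835, so the long row (R040, q32) has rating=835.

835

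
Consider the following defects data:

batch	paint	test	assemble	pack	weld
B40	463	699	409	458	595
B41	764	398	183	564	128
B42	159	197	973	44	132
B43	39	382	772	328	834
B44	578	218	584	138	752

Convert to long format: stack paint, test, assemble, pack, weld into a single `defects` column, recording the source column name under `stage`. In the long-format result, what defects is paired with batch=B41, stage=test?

398

Unpivoting turns each (batch, wide-column) pair into one long row.
The wide cell at row B41, column test holds 398, so the long row (B41, test) has defects=398.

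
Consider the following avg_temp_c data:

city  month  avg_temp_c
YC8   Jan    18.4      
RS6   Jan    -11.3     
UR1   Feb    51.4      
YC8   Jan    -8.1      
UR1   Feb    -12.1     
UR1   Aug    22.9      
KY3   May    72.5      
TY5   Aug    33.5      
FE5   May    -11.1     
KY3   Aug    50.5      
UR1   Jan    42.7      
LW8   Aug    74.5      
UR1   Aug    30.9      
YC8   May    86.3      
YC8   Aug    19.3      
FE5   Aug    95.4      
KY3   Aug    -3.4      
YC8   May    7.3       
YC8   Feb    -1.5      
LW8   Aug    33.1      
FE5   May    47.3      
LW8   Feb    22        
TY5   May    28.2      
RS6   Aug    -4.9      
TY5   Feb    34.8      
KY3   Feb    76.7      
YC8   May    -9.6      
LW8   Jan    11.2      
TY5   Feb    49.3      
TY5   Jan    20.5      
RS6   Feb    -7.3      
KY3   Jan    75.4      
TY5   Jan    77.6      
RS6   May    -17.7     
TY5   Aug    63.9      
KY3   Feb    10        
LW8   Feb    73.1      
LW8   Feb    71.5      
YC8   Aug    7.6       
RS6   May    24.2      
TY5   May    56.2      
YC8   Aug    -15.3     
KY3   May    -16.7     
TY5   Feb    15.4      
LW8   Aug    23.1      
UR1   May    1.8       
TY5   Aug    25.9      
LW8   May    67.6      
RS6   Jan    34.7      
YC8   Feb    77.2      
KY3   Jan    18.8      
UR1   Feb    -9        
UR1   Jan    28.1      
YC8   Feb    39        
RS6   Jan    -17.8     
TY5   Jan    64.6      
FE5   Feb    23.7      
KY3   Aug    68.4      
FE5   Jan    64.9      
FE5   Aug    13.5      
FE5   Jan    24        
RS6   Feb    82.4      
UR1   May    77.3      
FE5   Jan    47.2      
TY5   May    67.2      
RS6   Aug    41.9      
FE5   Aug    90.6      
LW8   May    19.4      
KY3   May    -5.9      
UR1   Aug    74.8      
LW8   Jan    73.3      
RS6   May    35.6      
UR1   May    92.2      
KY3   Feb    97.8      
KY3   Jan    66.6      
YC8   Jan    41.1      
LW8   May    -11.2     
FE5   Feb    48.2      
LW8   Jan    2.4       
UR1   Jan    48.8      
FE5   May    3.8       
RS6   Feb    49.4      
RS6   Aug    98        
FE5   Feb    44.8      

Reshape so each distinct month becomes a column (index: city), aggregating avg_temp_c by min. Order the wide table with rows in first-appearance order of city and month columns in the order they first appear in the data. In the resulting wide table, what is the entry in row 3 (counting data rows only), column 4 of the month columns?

1.8

With rows in first-appearance order of city, row 3 is city=UR1. month columns in first-appearance order: Jan, Feb, Aug, May; column 4 is May.
Long rows with city=UR1, month=May: min(1.8, 77.3, 92.2) = 1.8.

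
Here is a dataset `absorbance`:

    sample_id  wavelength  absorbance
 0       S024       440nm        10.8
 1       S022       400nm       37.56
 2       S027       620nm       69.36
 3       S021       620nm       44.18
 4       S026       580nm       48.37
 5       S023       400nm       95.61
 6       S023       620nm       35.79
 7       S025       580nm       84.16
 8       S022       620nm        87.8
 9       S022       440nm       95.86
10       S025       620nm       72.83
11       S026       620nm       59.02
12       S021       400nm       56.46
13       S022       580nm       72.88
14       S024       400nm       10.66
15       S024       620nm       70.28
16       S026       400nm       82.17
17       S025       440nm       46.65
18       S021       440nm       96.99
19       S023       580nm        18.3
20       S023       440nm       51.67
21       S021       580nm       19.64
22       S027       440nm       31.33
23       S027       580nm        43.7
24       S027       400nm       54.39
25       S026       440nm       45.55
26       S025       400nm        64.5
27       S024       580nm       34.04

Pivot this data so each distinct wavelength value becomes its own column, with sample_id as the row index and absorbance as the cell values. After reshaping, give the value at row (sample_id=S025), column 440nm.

Wide layout: rows indexed by sample_id, columns are the 4 distinct wavelength values (440nm, 400nm, 620nm, 580nm).
Cell (sample_id=S025, wavelength=440nm) draws from the long row where sample_id=S025 and wavelength=440nm, which has absorbance=46.65.

46.65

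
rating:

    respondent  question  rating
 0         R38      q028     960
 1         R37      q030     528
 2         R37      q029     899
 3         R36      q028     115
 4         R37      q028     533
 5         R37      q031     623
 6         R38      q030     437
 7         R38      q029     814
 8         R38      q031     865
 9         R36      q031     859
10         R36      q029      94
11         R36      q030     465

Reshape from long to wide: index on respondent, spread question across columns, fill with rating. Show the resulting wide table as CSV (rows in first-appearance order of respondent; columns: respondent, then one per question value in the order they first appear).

respondent,q028,q030,q029,q031
R38,960,437,814,865
R37,533,528,899,623
R36,115,465,94,859

Columns: respondent plus the 4 distinct question values (q028, q030, q029, q031).
For example, row R38 column q028 takes rating=960 from the long row (R38, q028).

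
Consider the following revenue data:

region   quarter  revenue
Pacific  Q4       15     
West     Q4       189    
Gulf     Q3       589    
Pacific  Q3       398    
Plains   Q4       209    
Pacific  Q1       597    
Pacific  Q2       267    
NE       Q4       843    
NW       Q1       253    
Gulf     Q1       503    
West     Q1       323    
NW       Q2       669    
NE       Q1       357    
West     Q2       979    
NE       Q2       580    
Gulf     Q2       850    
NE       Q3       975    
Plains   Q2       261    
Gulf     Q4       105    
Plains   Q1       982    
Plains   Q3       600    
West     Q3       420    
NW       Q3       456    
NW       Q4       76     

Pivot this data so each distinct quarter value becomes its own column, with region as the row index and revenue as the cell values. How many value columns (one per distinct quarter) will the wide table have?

4 distinct quarter values: Q1, Q2, Q3, Q4.

4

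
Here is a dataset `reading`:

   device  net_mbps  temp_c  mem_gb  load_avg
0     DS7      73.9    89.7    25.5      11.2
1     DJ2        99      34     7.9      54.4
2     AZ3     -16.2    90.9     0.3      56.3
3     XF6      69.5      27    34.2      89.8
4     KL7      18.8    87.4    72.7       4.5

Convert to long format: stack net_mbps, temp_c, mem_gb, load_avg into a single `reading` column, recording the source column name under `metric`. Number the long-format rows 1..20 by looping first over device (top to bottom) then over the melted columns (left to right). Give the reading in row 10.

20 rows total (5 × 4). Row 10: index ⌊(10-1)/4⌋ = 2 into device → AZ3; (10-1) mod 4 = 1 into the melted columns → temp_c.
So row 10 is (AZ3, temp_c, 90.9); reading = 90.9.

90.9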